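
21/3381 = 1/161 = 0.01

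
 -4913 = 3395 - 8308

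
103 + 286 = 389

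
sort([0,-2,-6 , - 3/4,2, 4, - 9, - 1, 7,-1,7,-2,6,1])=[  -  9, - 6,-2,-2, - 1, - 1,- 3/4, 0 , 1, 2,4,6, 7, 7]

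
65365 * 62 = 4052630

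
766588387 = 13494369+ 753094018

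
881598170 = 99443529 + 782154641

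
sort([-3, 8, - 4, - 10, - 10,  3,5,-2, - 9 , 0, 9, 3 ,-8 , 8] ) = [ - 10, - 10, - 9,-8, - 4 , -3,-2,0, 3,3,5,8,8, 9] 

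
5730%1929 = 1872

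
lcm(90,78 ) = 1170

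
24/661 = 24/661 = 0.04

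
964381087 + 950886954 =1915268041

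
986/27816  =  493/13908 = 0.04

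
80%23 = 11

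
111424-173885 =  - 62461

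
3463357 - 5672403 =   -  2209046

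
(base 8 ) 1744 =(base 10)996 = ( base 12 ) 6B0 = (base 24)1HC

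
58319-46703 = 11616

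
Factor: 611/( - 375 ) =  - 3^( - 1) * 5^(-3) * 13^1*47^1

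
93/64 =1 + 29/64 = 1.45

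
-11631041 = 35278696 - 46909737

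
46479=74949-28470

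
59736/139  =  59736/139  =  429.76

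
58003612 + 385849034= 443852646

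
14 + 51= 65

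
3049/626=3049/626 = 4.87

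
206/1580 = 103/790 = 0.13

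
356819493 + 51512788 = 408332281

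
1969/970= 2 + 29/970 = 2.03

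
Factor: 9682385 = 5^1*31^1*62467^1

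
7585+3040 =10625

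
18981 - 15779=3202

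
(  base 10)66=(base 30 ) 26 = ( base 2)1000010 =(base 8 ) 102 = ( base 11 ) 60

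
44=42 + 2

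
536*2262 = 1212432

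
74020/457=161 + 443/457 = 161.97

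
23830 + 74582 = 98412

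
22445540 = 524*42835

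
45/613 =45/613=   0.07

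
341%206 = 135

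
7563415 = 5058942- - 2504473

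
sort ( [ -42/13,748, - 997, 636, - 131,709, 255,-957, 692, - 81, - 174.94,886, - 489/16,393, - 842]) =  [ - 997, - 957, - 842, - 174.94,-131,-81, - 489/16,-42/13,255,393,636, 692,709, 748,886]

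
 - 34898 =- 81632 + 46734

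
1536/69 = 22 + 6/23= 22.26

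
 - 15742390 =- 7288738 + -8453652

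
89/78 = 89/78 = 1.14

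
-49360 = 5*( - 9872 ) 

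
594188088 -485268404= 108919684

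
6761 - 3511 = 3250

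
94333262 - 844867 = 93488395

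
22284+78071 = 100355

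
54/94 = 27/47 = 0.57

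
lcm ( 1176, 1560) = 76440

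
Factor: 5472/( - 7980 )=-24/35=- 2^3*3^1*5^(-1) * 7^( - 1 )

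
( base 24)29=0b111001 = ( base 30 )1r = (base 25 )27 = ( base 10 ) 57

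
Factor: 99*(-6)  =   - 2^1*3^3*11^1 = - 594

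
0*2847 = 0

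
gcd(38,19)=19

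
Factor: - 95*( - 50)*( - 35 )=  - 166250 = - 2^1*5^4*7^1*19^1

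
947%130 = 37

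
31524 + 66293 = 97817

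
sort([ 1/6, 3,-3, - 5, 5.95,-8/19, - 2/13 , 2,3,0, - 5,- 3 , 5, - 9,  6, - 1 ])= [  -  9, - 5, - 5, - 3,-3, - 1,-8/19,-2/13, 0 , 1/6, 2, 3, 3, 5,  5.95,6]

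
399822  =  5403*74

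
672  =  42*16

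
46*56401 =2594446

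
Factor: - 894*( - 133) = 2^1*3^1*7^1  *  19^1*149^1 = 118902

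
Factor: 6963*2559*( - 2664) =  - 2^3 * 3^4*11^1*37^1 * 211^1*853^1 = - 47467996488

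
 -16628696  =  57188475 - 73817171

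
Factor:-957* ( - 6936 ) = 6637752  =  2^3*3^2*11^1 * 17^2*29^1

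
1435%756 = 679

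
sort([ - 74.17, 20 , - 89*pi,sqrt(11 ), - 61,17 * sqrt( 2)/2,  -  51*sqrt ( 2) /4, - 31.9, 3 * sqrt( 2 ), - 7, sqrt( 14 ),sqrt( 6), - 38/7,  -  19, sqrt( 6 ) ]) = [- 89*  pi , - 74.17 , - 61,-31.9,-19, -51*sqrt( 2)/4,- 7, - 38/7, sqrt( 6), sqrt( 6 ),sqrt ( 11 ), sqrt(14), 3* sqrt( 2 ),17*sqrt( 2) /2, 20] 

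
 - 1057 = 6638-7695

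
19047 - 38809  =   - 19762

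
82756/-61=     -  1357+ 21/61 = - 1356.66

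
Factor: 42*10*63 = 26460 = 2^2*3^3*5^1*7^2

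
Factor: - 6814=-2^1*3407^1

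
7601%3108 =1385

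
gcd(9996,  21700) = 28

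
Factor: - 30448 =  - 2^4*11^1*173^1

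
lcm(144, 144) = 144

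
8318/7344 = 4159/3672 = 1.13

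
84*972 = 81648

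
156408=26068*6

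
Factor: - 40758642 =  - 2^1*3^2*389^1 * 5821^1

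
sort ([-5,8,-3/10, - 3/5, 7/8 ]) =[ - 5,-3/5, - 3/10, 7/8, 8] 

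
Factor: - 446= - 2^1 * 223^1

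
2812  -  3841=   -  1029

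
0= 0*0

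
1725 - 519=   1206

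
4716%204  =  24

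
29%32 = 29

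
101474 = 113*898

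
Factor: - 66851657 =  - 127^1 * 526391^1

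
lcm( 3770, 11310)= 11310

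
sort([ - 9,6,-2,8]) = [-9 ,-2,  6,8 ] 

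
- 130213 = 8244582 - 8374795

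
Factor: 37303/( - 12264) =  - 73/24 = - 2^( - 3) * 3^( - 1)*73^1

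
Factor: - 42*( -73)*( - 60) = - 2^3*3^2* 5^1*7^1*73^1 = - 183960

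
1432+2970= 4402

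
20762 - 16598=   4164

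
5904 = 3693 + 2211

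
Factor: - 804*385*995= - 307992300 = - 2^2*3^1*5^2*7^1*11^1*67^1 * 199^1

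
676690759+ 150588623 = 827279382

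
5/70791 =5/70791 = 0.00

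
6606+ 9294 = 15900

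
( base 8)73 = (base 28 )23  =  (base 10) 59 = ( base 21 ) 2h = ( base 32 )1R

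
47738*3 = 143214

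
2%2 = 0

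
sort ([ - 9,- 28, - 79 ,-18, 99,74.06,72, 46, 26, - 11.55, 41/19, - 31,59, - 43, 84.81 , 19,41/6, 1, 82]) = [-79,-43, - 31,-28 , - 18, - 11.55 ,-9,1, 41/19,41/6, 19,26, 46, 59, 72 , 74.06 , 82, 84.81,99 ] 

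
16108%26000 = 16108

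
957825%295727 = 70644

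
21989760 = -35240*( - 624) 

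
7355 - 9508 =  - 2153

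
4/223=4/223 = 0.02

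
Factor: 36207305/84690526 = 2^ (-1 )*5^1 * 41^1*239^1 * 739^1*42345263^ ( - 1)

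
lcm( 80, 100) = 400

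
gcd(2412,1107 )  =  9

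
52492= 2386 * 22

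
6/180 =1/30 =0.03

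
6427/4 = 1606 + 3/4  =  1606.75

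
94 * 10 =940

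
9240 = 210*44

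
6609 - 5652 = 957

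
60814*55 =3344770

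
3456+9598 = 13054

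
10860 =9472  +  1388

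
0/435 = 0 = 0.00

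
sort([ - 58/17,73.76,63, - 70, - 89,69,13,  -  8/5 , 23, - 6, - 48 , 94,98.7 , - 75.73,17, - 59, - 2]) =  [ - 89,  -  75.73, - 70, - 59, - 48, - 6,  -  58/17, - 2, - 8/5,13,17,23,63, 69,73.76, 94,  98.7 ]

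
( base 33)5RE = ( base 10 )6350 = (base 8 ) 14316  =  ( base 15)1d35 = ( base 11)4853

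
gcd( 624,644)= 4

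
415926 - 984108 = -568182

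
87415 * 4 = 349660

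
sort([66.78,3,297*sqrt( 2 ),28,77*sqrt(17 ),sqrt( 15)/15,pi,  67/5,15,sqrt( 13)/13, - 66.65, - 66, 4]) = [ - 66.65,-66,  sqrt( 15)/15,sqrt(13 ) /13 , 3, pi,4,67/5,15 , 28 , 66.78,77*sqrt(17 ), 297*sqrt( 2)] 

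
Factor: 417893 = 7^1*59699^1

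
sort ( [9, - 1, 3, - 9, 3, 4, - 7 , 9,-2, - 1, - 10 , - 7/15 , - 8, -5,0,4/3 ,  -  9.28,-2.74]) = [ - 10,- 9.28,-9, - 8, - 7,  -  5, -2.74,-2, - 1, -1, - 7/15,0 , 4/3 , 3,3, 4, 9,  9 ]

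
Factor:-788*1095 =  - 862860 = - 2^2 * 3^1*5^1*73^1 * 197^1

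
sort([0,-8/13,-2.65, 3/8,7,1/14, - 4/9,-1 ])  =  [-2.65,-1,-8/13, - 4/9, 0, 1/14, 3/8, 7 ] 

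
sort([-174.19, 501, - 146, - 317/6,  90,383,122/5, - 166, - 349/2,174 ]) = [ - 349/2  , - 174.19, - 166, - 146, - 317/6,122/5,90,174 , 383, 501]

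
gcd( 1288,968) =8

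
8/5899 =8/5899  =  0.00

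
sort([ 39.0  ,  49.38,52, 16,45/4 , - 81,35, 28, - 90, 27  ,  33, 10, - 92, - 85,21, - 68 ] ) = [ - 92, - 90, -85, - 81, - 68,10, 45/4, 16, 21, 27, 28, 33, 35, 39.0, 49.38,  52]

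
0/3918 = 0= 0.00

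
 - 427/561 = -427/561 = -0.76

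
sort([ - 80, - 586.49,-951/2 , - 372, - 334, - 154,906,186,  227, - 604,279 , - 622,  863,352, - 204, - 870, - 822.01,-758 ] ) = [ - 870, - 822.01,-758, - 622, - 604, - 586.49, - 951/2, - 372,-334, - 204, - 154, - 80, 186,227 , 279,352,863, 906]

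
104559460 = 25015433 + 79544027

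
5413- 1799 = 3614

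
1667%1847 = 1667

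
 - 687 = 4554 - 5241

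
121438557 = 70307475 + 51131082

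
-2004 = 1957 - 3961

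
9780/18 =543+1/3 = 543.33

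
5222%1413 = 983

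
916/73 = 12 + 40/73= 12.55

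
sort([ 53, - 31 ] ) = [ - 31,  53] 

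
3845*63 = 242235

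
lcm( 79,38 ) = 3002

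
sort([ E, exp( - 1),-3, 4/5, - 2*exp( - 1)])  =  [ - 3, - 2*exp ( - 1 ), exp( - 1 ) , 4/5,E] 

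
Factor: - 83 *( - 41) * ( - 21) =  - 3^1 * 7^1*41^1*83^1 = - 71463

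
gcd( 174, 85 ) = 1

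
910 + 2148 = 3058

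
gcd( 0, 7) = 7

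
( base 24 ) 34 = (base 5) 301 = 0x4C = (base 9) 84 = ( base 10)76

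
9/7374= 3/2458 = 0.00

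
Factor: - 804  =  -2^2*3^1*67^1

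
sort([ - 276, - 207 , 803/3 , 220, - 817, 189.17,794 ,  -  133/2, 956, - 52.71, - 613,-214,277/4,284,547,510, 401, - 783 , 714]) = [ - 817, - 783, - 613, - 276, - 214,  -  207 , - 133/2, - 52.71,277/4,189.17,220,803/3,284,  401, 510,547,714, 794,956]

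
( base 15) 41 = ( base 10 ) 61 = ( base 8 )75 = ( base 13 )49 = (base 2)111101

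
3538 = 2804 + 734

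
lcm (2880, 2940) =141120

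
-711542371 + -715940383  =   - 1427482754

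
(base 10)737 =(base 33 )MB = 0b1011100001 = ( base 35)L2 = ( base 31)no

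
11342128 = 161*70448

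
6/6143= 6/6143 = 0.00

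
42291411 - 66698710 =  - 24407299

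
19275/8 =2409 + 3/8 = 2409.38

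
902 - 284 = 618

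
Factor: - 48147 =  - 3^1*11^1*1459^1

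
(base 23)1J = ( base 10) 42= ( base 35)17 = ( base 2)101010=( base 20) 22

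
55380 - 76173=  - 20793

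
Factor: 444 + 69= 513 = 3^3 * 19^1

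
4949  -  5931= -982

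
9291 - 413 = 8878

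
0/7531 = 0 = 0.00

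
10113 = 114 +9999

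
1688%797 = 94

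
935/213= 4 + 83/213  =  4.39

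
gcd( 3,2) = 1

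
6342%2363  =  1616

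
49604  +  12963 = 62567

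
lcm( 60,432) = 2160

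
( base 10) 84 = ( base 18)4c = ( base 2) 1010100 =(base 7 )150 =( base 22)3I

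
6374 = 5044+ 1330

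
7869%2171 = 1356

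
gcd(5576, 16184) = 136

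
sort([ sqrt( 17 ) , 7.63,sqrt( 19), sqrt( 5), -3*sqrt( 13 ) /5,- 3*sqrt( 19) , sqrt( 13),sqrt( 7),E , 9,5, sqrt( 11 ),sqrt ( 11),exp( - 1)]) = [ - 3  *  sqrt( 19 ), - 3 * sqrt( 13)/5,exp( - 1),sqrt( 5), sqrt( 7),  E , sqrt( 11), sqrt( 11),sqrt(13 ), sqrt( 17),sqrt( 19),5, 7.63  ,  9]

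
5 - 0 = 5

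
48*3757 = 180336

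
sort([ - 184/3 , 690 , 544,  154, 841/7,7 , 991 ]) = [ - 184/3,7 , 841/7 , 154, 544 , 690,991 ]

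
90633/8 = 90633/8= 11329.12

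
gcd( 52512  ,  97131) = 3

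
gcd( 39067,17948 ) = 7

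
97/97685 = 97/97685 = 0.00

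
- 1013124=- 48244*21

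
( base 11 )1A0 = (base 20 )BB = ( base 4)3213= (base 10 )231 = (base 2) 11100111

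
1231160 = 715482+515678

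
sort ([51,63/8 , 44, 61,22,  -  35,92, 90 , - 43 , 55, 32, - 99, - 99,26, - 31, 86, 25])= [ - 99, - 99, - 43, - 35, - 31,63/8,22, 25, 26, 32,  44,51,55,61 , 86, 90,92] 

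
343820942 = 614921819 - 271100877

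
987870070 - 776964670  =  210905400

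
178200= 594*300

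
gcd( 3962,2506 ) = 14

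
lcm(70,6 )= 210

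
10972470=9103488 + 1868982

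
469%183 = 103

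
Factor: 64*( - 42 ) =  - 2^7*3^1*7^1=-2688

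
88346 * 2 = 176692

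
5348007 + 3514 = 5351521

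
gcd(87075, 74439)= 81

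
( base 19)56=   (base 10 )101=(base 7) 203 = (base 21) 4h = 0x65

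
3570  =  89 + 3481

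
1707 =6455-4748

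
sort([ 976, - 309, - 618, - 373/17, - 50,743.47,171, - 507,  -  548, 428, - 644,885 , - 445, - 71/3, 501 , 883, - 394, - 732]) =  [ - 732, - 644,-618, - 548, - 507, - 445, - 394 , - 309,-50, - 71/3, - 373/17, 171,  428,  501,743.47,883,885,976]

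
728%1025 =728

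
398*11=4378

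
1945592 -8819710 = -6874118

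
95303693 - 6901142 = 88402551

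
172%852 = 172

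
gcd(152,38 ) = 38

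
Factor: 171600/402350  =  2^3*3^1*11^1*619^(  -  1) =264/619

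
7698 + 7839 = 15537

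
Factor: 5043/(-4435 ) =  - 3^1*5^(  -  1)*41^2*887^( - 1) 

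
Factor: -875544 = -2^3*3^1 * 191^2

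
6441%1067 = 39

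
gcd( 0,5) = 5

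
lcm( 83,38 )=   3154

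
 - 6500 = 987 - 7487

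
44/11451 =4/1041 = 0.00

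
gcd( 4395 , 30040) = 5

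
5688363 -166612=5521751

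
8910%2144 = 334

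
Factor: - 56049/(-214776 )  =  119/456 = 2^( - 3 )  *  3^ ( - 1)*7^1*17^1*19^( - 1)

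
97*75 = 7275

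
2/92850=1/46425 = 0.00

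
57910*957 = 55419870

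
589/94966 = 589/94966 = 0.01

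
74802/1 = 74802  =  74802.00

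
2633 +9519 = 12152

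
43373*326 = 14139598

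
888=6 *148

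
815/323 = 815/323   =  2.52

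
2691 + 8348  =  11039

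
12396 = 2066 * 6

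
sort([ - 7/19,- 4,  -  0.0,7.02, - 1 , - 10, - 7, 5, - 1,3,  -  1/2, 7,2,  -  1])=[-10, - 7,-4, - 1,  -  1, - 1,  -  1/2,-7/19, - 0.0,2,3, 5,  7,7.02]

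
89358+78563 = 167921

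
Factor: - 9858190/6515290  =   - 19^( - 1 ) * 53^(-1)* 647^(  -  1)*985819^1  =  -985819/651529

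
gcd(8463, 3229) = 1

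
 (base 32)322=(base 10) 3138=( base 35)2jn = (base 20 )7gi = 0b110001000010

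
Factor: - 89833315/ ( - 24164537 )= 5^1*11^1 * 13^1 * 83^( - 1 )* 109^ ( - 1)*2671^( - 1)*125641^1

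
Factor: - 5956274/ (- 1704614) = 2978137/852307 = 43^1*67^(-1) * 12721^ ( - 1)*69259^1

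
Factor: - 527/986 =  - 2^( - 1 )*29^( - 1)*31^1 = - 31/58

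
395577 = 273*1449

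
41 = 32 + 9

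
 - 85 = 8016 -8101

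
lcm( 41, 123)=123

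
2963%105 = 23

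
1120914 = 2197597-1076683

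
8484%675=384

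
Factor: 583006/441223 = 2^1*31^(-1)*43^ (  -  1 )*331^( - 1)*291503^1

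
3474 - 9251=  -  5777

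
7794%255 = 144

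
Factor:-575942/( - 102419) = 2^1*23^( - 1)*37^1*43^1 * 61^( - 1)* 73^( - 1 )*181^1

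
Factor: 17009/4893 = 3^( - 1)*7^( -1) * 73^1 = 73/21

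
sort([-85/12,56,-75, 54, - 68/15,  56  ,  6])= [ - 75, - 85/12,  -  68/15, 6, 54, 56,56]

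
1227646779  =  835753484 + 391893295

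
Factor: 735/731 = 3^1 * 5^1*7^2*17^( - 1 ) * 43^(-1) 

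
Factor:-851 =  - 23^1 * 37^1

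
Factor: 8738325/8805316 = 2^( - 2)*3^2 *5^2 * 13^( - 1)*71^1*313^( - 1)*541^ ( - 1)*547^1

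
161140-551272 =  - 390132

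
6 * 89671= 538026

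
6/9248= 3/4624  =  0.00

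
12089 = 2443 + 9646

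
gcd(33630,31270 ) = 590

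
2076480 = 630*3296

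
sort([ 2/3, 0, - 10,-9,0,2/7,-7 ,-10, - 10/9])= [ - 10,-10,- 9,  -  7, - 10/9, 0,0, 2/7,2/3 ] 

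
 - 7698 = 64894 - 72592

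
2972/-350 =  - 9 + 89/175=- 8.49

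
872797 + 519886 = 1392683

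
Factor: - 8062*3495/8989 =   -  2^1*3^1*5^1 * 29^1*89^( - 1)*101^( - 1 )*139^1*233^1 = - 28176690/8989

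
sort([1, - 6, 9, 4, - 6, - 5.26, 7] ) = [ - 6,  -  6, - 5.26 , 1,  4,7, 9] 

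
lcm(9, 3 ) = 9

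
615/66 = 9 + 7/22 =9.32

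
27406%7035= 6301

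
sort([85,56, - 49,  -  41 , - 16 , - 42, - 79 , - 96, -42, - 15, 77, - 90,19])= [ - 96,- 90, - 79,- 49, - 42, - 42, - 41, - 16, - 15, 19, 56 , 77, 85] 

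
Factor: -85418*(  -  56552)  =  2^4*7069^1 * 42709^1 = 4830558736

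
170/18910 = 17/1891  =  0.01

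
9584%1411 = 1118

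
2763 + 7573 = 10336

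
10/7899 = 10/7899= 0.00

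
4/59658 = 2/29829 = 0.00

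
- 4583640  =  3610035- 8193675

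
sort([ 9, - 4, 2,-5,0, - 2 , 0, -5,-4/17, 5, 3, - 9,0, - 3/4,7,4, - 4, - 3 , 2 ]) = [ - 9, - 5, - 5, - 4, - 4, - 3, - 2,-3/4, - 4/17, 0,0,0,2,2,3,4,  5,7,9 ]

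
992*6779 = 6724768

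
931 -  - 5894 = 6825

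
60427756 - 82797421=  - 22369665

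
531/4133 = 531/4133 = 0.13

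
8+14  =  22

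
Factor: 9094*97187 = 883818578 = 2^1*4547^1 * 97187^1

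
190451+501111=691562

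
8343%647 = 579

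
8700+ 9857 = 18557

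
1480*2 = 2960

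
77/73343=77/73343 = 0.00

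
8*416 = 3328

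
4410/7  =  630   =  630.00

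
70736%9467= 4467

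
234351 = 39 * 6009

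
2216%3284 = 2216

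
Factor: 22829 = 37^1 * 617^1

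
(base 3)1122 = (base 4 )230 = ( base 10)44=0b101100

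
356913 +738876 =1095789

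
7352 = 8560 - 1208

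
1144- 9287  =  -8143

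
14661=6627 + 8034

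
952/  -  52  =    -  238/13 =-18.31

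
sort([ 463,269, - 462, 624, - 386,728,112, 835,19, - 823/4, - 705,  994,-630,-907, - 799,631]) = [  -  907,-799, - 705, - 630, - 462, - 386, - 823/4,19,112, 269, 463,624,  631,728,835,994 ] 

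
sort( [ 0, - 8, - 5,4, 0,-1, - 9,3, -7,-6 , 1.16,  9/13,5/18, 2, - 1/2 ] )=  [ - 9,-8, - 7, - 6 ,-5, - 1, - 1/2,0, 0,5/18,9/13,1.16, 2,3,  4]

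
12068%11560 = 508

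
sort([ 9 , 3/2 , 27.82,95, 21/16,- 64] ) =[ - 64,21/16 , 3/2,  9,  27.82,  95]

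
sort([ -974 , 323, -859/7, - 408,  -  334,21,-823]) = [ - 974, - 823, - 408, - 334,- 859/7, 21 , 323]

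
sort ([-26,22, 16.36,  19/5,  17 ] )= [ - 26,19/5,16.36 , 17,  22 ] 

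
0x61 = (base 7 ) 166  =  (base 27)3g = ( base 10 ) 97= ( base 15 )67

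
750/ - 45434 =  - 375/22717  =  - 0.02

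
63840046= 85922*743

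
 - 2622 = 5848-8470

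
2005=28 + 1977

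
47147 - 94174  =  - 47027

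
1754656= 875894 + 878762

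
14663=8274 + 6389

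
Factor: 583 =11^1*53^1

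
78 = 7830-7752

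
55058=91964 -36906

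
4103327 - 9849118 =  - 5745791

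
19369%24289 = 19369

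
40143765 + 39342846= 79486611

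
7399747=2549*2903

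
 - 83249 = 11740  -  94989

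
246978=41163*6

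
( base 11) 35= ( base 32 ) 16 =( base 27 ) 1B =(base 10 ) 38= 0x26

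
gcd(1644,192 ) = 12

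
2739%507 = 204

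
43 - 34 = 9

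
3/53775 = 1/17925 = 0.00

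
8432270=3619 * 2330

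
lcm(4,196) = 196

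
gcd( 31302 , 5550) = 222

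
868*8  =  6944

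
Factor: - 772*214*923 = -152486984 =- 2^3*13^1*71^1*107^1*193^1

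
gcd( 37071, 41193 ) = 9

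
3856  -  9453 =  - 5597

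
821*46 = 37766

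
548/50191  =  548/50191 = 0.01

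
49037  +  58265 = 107302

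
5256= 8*657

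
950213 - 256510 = 693703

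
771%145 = 46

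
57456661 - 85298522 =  - 27841861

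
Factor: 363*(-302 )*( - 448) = 2^7*3^1*7^1*11^2*151^1 = 49112448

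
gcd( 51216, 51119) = 97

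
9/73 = 9/73 = 0.12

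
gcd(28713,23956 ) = 1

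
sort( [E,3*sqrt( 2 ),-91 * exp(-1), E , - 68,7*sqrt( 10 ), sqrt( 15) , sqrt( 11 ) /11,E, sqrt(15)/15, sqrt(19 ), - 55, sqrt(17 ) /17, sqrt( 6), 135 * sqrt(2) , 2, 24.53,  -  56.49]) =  [ - 68, - 56.49, - 55, - 91*exp( - 1 ) , sqrt( 17 ) /17 , sqrt( 15)/15,  sqrt( 11)/11,2, sqrt( 6),E , E, E, sqrt(15),3*sqrt(2),sqrt (19 ),7*sqrt(10 ),24.53,135*sqrt( 2)] 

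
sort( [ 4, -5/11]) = [ - 5/11, 4]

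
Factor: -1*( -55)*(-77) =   -  4235=-5^1*7^1*11^2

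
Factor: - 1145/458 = -5/2 = -2^( - 1)* 5^1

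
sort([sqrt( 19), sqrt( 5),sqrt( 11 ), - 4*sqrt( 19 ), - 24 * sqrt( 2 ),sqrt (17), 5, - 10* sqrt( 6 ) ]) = [ - 24*sqrt( 2 ), - 10*sqrt( 6), - 4 * sqrt(19 ),sqrt ( 5 ),sqrt( 11 ), sqrt( 17), sqrt(19 ), 5]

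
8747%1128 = 851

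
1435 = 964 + 471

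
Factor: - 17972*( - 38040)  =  683654880 = 2^5*3^1*5^1*317^1* 4493^1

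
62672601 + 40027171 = 102699772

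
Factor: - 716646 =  - 2^1*3^1*7^1 *113^1*151^1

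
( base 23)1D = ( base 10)36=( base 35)11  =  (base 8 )44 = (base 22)1e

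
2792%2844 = 2792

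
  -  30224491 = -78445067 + 48220576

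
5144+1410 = 6554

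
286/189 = 1 + 97/189 = 1.51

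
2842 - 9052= - 6210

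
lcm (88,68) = 1496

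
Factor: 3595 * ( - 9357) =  - 33638415  =  -3^1*5^1*719^1 * 3119^1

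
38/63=38/63=0.60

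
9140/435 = 1828/87 = 21.01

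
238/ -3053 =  - 1 + 2815/3053= - 0.08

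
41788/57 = 41788/57  =  733.12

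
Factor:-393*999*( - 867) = 340390269 = 3^5* 17^2*37^1*131^1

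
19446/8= 2430 + 3/4 = 2430.75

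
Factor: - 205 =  - 5^1*41^1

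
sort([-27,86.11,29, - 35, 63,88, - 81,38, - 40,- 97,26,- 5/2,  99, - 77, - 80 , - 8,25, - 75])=[-97, - 81, - 80, - 77,  -  75,-40, - 35,-27, - 8, - 5/2,25,26, 29,38, 63,86.11,88,99] 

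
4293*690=2962170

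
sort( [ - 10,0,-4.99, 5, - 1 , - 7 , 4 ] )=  [ -10,-7, - 4.99, - 1,0, 4, 5 ]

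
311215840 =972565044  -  661349204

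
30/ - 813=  - 10/271 = - 0.04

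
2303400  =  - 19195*(-120 ) 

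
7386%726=126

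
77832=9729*8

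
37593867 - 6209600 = 31384267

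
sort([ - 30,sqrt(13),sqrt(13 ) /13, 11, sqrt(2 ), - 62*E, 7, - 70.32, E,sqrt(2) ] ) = [- 62 *E, - 70.32, - 30,sqrt(13)/13 , sqrt(2 ), sqrt(2 ),E,sqrt (13),7 , 11 ]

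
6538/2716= 467/194= 2.41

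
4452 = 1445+3007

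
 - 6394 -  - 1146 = -5248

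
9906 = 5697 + 4209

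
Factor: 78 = 2^1 * 3^1 *13^1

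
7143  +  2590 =9733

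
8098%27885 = 8098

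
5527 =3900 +1627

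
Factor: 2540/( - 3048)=-2^(-1 )*3^(- 1 )* 5^1 = - 5/6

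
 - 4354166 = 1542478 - 5896644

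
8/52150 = 4/26075= 0.00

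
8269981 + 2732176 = 11002157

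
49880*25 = 1247000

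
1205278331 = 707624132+497654199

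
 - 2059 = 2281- 4340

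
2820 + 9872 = 12692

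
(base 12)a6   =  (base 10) 126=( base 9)150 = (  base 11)105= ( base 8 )176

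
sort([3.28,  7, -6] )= [ - 6, 3.28,7]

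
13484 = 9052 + 4432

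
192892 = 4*48223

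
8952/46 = 4476/23 = 194.61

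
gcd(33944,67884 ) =4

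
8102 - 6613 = 1489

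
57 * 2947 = 167979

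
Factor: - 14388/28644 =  - 7^(  -  1)*31^( - 1)*109^1 = - 109/217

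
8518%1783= 1386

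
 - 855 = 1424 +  - 2279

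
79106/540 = 39553/270 = 146.49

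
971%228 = 59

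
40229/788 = 51 + 41/788 = 51.05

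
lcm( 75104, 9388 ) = 75104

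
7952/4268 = 1988/1067 = 1.86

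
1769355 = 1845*959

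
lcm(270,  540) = 540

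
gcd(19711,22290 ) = 1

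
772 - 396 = 376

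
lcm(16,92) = 368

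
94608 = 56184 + 38424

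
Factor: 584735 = 5^1*83^1 *1409^1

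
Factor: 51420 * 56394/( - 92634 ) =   -  2^2*3^2*5^1*13^1*241^1*857^1*15439^(-1)=-  483296580/15439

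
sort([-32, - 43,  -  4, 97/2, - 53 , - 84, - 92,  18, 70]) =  [-92, - 84, - 53,-43, - 32, - 4,18, 97/2,70 ]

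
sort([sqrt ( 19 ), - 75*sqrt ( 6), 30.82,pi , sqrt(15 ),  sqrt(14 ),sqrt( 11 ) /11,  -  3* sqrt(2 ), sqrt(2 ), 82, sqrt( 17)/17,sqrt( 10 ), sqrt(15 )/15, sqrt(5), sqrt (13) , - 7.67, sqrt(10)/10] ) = [ - 75 * sqrt(  6),-7.67, - 3*sqrt( 2 ),  sqrt( 17)/17, sqrt ( 15)/15, sqrt( 11)/11  ,  sqrt ( 10 )/10, sqrt(2), sqrt(5), pi, sqrt(10), sqrt(13), sqrt(14),  sqrt(15 ), sqrt(19), 30.82,82]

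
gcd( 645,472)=1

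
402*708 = 284616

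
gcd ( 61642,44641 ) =1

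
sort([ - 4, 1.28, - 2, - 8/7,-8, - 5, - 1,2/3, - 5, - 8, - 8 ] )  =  [-8 , - 8, - 8,-5, - 5, - 4, - 2, - 8/7, - 1,2/3, 1.28 ]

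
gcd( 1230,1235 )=5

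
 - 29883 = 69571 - 99454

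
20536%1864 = 32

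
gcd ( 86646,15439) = 1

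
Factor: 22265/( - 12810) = - 2^(  -  1)*3^(  -  1) * 7^( - 1)*73^1 = - 73/42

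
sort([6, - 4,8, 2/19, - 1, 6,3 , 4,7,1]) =[ - 4, - 1,2/19,1,  3,4,6 , 6 , 7 , 8]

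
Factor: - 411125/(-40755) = 3^ ( - 1) * 5^2* 19^( - 1 ) * 23^1 =575/57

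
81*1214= 98334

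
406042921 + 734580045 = 1140622966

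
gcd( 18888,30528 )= 24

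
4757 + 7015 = 11772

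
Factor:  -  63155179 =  - 5683^1*11113^1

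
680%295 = 90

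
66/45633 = 22/15211 =0.00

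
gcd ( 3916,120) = 4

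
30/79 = 30/79= 0.38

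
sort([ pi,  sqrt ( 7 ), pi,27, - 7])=[-7, sqrt(7),pi, pi,27 ] 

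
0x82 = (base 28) 4i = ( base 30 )4a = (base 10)130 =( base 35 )3p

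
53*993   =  52629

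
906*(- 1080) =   -  978480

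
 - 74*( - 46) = 3404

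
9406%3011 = 373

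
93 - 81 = 12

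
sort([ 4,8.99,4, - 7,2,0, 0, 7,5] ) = [ - 7, 0,0,2,  4,4, 5, 7,8.99] 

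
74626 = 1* 74626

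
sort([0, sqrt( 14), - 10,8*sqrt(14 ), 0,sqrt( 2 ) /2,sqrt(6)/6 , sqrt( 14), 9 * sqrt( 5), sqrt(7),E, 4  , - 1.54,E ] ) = [ - 10, - 1.54, 0, 0, sqrt( 6)/6 , sqrt(2) /2, sqrt(7 ), E, E,sqrt( 14 ), sqrt( 14), 4, 9 * sqrt( 5 ), 8*sqrt(14)] 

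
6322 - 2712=3610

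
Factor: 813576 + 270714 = 2^1 * 3^1*5^1*47^1*769^1 = 1084290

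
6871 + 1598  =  8469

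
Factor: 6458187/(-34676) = -2^( - 2)*3^1*8669^( - 1 )*2152729^1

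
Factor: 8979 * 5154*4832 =223614165312 = 2^6*3^2*41^1*73^1*151^1*859^1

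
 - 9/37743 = - 1 + 12578/12581 = - 0.00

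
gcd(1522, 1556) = 2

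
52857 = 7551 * 7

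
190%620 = 190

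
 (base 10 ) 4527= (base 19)ca5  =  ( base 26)6i3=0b1000110101111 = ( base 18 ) dh9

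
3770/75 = 754/15 = 50.27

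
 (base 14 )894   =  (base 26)2d8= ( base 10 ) 1698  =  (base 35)1DI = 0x6A2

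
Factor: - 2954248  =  -2^3*11^1 * 59^1*569^1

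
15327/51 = 5109/17=300.53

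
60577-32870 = 27707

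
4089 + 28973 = 33062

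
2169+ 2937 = 5106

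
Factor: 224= 2^5* 7^1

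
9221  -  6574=2647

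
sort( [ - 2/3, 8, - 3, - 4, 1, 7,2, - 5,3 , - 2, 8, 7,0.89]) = [ -5, - 4, - 3, - 2, - 2/3,0.89, 1,2,3 , 7,7,  8,8]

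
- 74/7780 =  - 37/3890 = - 0.01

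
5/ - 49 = - 5/49=- 0.10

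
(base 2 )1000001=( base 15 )45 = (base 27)2b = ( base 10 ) 65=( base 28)29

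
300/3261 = 100/1087 = 0.09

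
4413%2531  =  1882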